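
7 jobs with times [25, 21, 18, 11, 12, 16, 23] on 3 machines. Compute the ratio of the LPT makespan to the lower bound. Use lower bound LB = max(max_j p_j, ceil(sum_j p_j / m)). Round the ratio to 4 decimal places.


LPT order: [25, 23, 21, 18, 16, 12, 11]
Machine loads after assignment: [48, 39, 39]
LPT makespan = 48
Lower bound = max(max_job, ceil(total/3)) = max(25, 42) = 42
Ratio = 48 / 42 = 1.1429

1.1429


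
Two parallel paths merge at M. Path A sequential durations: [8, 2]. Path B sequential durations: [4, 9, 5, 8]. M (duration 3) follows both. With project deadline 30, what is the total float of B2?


Forward pass: ES(B2) = sum of predecessors on chain B = 4
EF = ES + duration = 4 + 9 = 13
Backward pass: LF(M) = deadline = 30; LS(M) = 30 - 3 = 27
LF(B2) = LS(M) - sum(successors on chain B) = 27 - 13 = 14
LS = LF - duration = 14 - 9 = 5
Total float = LS - ES = 5 - 4 = 1

1


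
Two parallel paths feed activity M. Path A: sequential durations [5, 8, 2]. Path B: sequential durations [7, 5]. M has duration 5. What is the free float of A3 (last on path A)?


ES(A3) = sum of predecessors on chain A = 13
EF(A3) = ES + duration = 13 + 2 = 15
Successor of A3 is M. ES(M) = max(sum(A), sum(B)) = max(15, 12) = 15
Free float = ES(successor) - EF(current) = 15 - 15 = 0

0


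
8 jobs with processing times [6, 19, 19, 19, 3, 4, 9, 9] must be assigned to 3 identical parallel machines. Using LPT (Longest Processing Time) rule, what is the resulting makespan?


Sort jobs in decreasing order (LPT): [19, 19, 19, 9, 9, 6, 4, 3]
Assign each job to the least loaded machine:
  Machine 1: jobs [19, 9, 3], load = 31
  Machine 2: jobs [19, 9], load = 28
  Machine 3: jobs [19, 6, 4], load = 29
Makespan = max load = 31

31


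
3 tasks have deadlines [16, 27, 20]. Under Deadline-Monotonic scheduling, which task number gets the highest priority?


Sort tasks by relative deadline (ascending):
  Task 1: deadline = 16
  Task 3: deadline = 20
  Task 2: deadline = 27
Priority order (highest first): [1, 3, 2]
Highest priority task = 1

1


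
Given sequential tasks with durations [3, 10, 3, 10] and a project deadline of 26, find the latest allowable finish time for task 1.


LF(activity 1) = deadline - sum of successor durations
Successors: activities 2 through 4 with durations [10, 3, 10]
Sum of successor durations = 23
LF = 26 - 23 = 3

3


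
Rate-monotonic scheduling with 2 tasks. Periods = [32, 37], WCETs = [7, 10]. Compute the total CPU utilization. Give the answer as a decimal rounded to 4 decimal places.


Compute individual utilizations (exact fractions):
  Task 1: C/T = 7/32 (approx. 0.2188)
  Task 2: C/T = 10/37 (approx. 0.2703)
Total utilization U = 7/32 + 10/37 = 579/1184
Rounded to 4 decimal places: U = 0.4890
RM (Liu & Layland) bound for 2 tasks = 0.828427; compare with U = 579/1184 (approx. 0.489020)
U <= bound, so schedulable by RM sufficient condition.

0.4890


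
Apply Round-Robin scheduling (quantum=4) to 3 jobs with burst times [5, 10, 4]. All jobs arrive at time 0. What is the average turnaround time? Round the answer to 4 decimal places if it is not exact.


Time quantum = 4
Execution trace:
  J1 runs 4 units, time = 4
  J2 runs 4 units, time = 8
  J3 runs 4 units, time = 12
  J1 runs 1 units, time = 13
  J2 runs 4 units, time = 17
  J2 runs 2 units, time = 19
Finish times: [13, 19, 12]
Average turnaround = 44/3 = 14.6667

14.6667


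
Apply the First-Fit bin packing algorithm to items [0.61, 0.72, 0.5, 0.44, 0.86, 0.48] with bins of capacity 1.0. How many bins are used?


Place items sequentially using First-Fit:
  Item 0.61 -> new Bin 1
  Item 0.72 -> new Bin 2
  Item 0.5 -> new Bin 3
  Item 0.44 -> Bin 3 (now 0.94)
  Item 0.86 -> new Bin 4
  Item 0.48 -> new Bin 5
Total bins used = 5

5


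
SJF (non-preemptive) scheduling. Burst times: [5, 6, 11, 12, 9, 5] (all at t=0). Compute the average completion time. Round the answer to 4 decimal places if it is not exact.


SJF order (ascending): [5, 5, 6, 9, 11, 12]
Completion times:
  Job 1: burst=5, C=5
  Job 2: burst=5, C=10
  Job 3: burst=6, C=16
  Job 4: burst=9, C=25
  Job 5: burst=11, C=36
  Job 6: burst=12, C=48
Average completion = 140/6 = 23.3333

23.3333


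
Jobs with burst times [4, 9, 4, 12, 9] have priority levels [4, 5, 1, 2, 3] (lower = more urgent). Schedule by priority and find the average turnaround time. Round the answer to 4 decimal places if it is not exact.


Sort by priority (ascending = highest first):
Order: [(1, 4), (2, 12), (3, 9), (4, 4), (5, 9)]
Completion times:
  Priority 1, burst=4, C=4
  Priority 2, burst=12, C=16
  Priority 3, burst=9, C=25
  Priority 4, burst=4, C=29
  Priority 5, burst=9, C=38
Average turnaround = 112/5 = 22.4

22.4


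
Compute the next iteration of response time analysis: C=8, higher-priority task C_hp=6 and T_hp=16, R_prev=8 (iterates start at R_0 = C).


R_next = C + ceil(R_prev / T_hp) * C_hp
ceil(8 / 16) = ceil(0.5) = 1
Interference = 1 * 6 = 6
R_next = 8 + 6 = 14

14


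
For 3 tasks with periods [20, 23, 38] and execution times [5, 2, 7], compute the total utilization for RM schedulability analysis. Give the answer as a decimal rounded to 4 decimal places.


Compute individual utilizations (exact fractions):
  Task 1: C/T = 5/20 = 1/4 (approx. 0.25)
  Task 2: C/T = 2/23 (approx. 0.087)
  Task 3: C/T = 7/38 (approx. 0.1842)
Total utilization U = 1/4 + 2/23 + 7/38 = 911/1748
Rounded to 4 decimal places: U = 0.5212
RM (Liu & Layland) bound for 3 tasks = 0.779763; compare with U = 911/1748 (approx. 0.521167)
U <= bound, so schedulable by RM sufficient condition.

0.5212


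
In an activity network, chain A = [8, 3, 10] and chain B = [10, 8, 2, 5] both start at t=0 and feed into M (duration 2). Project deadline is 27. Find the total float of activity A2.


Forward pass: ES(A2) = sum of predecessors on chain A = 8
EF = ES + duration = 8 + 3 = 11
Backward pass: LF(M) = deadline = 27; LS(M) = 27 - 2 = 25
LF(A2) = LS(M) - sum(successors on chain A) = 25 - 10 = 15
LS = LF - duration = 15 - 3 = 12
Total float = LS - ES = 12 - 8 = 4

4


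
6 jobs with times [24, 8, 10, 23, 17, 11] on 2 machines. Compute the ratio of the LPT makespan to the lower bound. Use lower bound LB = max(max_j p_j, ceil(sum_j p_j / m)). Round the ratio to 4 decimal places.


LPT order: [24, 23, 17, 11, 10, 8]
Machine loads after assignment: [45, 48]
LPT makespan = 48
Lower bound = max(max_job, ceil(total/2)) = max(24, 47) = 47
Ratio = 48 / 47 = 1.0213

1.0213


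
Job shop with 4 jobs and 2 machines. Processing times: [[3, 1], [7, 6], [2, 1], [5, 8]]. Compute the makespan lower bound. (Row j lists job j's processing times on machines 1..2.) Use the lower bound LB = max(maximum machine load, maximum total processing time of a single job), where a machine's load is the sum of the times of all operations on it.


Machine loads:
  Machine 1: 3 + 7 + 2 + 5 = 17
  Machine 2: 1 + 6 + 1 + 8 = 16
Max machine load = 17
Job totals:
  Job 1: 4
  Job 2: 13
  Job 3: 3
  Job 4: 13
Max job total = 13
Lower bound = max(17, 13) = 17

17


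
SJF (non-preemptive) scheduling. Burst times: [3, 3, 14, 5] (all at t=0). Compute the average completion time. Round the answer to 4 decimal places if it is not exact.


SJF order (ascending): [3, 3, 5, 14]
Completion times:
  Job 1: burst=3, C=3
  Job 2: burst=3, C=6
  Job 3: burst=5, C=11
  Job 4: burst=14, C=25
Average completion = 45/4 = 11.25

11.25


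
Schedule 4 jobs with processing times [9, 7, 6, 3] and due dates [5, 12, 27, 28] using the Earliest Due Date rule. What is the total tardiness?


Sort by due date (EDD order): [(9, 5), (7, 12), (6, 27), (3, 28)]
Compute completion times and tardiness:
  Job 1: p=9, d=5, C=9, tardiness=max(0,9-5)=4
  Job 2: p=7, d=12, C=16, tardiness=max(0,16-12)=4
  Job 3: p=6, d=27, C=22, tardiness=max(0,22-27)=0
  Job 4: p=3, d=28, C=25, tardiness=max(0,25-28)=0
Total tardiness = 8

8


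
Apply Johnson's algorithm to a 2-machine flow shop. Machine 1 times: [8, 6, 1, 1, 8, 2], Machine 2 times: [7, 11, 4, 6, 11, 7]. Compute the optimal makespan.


Apply Johnson's rule:
  Group 1 (a <= b): [(3, 1, 4), (4, 1, 6), (6, 2, 7), (2, 6, 11), (5, 8, 11)]
  Group 2 (a > b): [(1, 8, 7)]
Optimal job order: [3, 4, 6, 2, 5, 1]
Schedule:
  Job 3: M1 done at 1, M2 done at 5
  Job 4: M1 done at 2, M2 done at 11
  Job 6: M1 done at 4, M2 done at 18
  Job 2: M1 done at 10, M2 done at 29
  Job 5: M1 done at 18, M2 done at 40
  Job 1: M1 done at 26, M2 done at 47
Makespan = 47

47


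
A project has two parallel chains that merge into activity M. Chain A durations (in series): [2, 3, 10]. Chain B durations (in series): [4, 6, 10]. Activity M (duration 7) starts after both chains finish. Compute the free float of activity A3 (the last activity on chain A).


ES(A3) = sum of predecessors on chain A = 5
EF(A3) = ES + duration = 5 + 10 = 15
Successor of A3 is M. ES(M) = max(sum(A), sum(B)) = max(15, 20) = 20
Free float = ES(successor) - EF(current) = 20 - 15 = 5

5


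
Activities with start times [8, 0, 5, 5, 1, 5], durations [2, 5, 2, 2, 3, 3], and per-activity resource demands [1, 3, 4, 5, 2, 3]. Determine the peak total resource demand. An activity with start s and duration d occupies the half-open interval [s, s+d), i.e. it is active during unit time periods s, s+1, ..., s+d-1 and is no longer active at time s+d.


Each activity i is active on [start_i, start_i + duration_i).
Compute total resource usage per time slot:
  t=0: active resources = [3], total = 3
  t=1: active resources = [3, 2], total = 5
  t=2: active resources = [3, 2], total = 5
  t=3: active resources = [3, 2], total = 5
  t=4: active resources = [3], total = 3
  t=5: active resources = [4, 5, 3], total = 12
  t=6: active resources = [4, 5, 3], total = 12
  t=7: active resources = [3], total = 3
  t=8: active resources = [1], total = 1
  t=9: active resources = [1], total = 1
Peak resource demand = 12

12


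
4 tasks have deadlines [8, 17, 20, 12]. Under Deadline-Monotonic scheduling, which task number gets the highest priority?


Sort tasks by relative deadline (ascending):
  Task 1: deadline = 8
  Task 4: deadline = 12
  Task 2: deadline = 17
  Task 3: deadline = 20
Priority order (highest first): [1, 4, 2, 3]
Highest priority task = 1

1


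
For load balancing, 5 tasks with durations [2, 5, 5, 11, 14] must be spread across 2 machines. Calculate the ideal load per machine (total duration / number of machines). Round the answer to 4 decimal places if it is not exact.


Total processing time = 2 + 5 + 5 + 11 + 14 = 37
Number of machines = 2
Ideal balanced load = 37 / 2 = 18.5

18.5


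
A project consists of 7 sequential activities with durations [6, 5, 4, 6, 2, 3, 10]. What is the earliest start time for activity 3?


Activity 3 starts after activities 1 through 2 complete.
Predecessor durations: [6, 5]
ES = 6 + 5 = 11

11


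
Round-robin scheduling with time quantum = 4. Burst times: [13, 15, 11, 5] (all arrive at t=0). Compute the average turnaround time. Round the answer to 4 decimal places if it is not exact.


Time quantum = 4
Execution trace:
  J1 runs 4 units, time = 4
  J2 runs 4 units, time = 8
  J3 runs 4 units, time = 12
  J4 runs 4 units, time = 16
  J1 runs 4 units, time = 20
  J2 runs 4 units, time = 24
  J3 runs 4 units, time = 28
  J4 runs 1 units, time = 29
  J1 runs 4 units, time = 33
  J2 runs 4 units, time = 37
  J3 runs 3 units, time = 40
  J1 runs 1 units, time = 41
  J2 runs 3 units, time = 44
Finish times: [41, 44, 40, 29]
Average turnaround = 154/4 = 38.5

38.5


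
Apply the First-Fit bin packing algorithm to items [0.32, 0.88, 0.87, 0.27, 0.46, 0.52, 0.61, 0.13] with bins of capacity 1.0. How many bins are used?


Place items sequentially using First-Fit:
  Item 0.32 -> new Bin 1
  Item 0.88 -> new Bin 2
  Item 0.87 -> new Bin 3
  Item 0.27 -> Bin 1 (now 0.59)
  Item 0.46 -> new Bin 4
  Item 0.52 -> Bin 4 (now 0.98)
  Item 0.61 -> new Bin 5
  Item 0.13 -> Bin 1 (now 0.72)
Total bins used = 5

5


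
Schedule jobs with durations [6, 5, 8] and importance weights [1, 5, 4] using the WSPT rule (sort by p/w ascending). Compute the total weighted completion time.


Compute p/w ratios and sort ascending (WSPT): [(5, 5), (8, 4), (6, 1)]
Compute weighted completion times:
  Job (p=5,w=5): C=5, w*C=5*5=25
  Job (p=8,w=4): C=13, w*C=4*13=52
  Job (p=6,w=1): C=19, w*C=1*19=19
Total weighted completion time = 96

96


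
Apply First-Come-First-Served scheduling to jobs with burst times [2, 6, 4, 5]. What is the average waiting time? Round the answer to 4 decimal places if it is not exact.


FCFS order (as given): [2, 6, 4, 5]
Waiting times:
  Job 1: wait = 0
  Job 2: wait = 2
  Job 3: wait = 8
  Job 4: wait = 12
Sum of waiting times = 22
Average waiting time = 22/4 = 5.5

5.5


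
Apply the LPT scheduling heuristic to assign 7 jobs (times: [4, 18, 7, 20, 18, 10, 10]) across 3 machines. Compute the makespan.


Sort jobs in decreasing order (LPT): [20, 18, 18, 10, 10, 7, 4]
Assign each job to the least loaded machine:
  Machine 1: jobs [20, 7, 4], load = 31
  Machine 2: jobs [18, 10], load = 28
  Machine 3: jobs [18, 10], load = 28
Makespan = max load = 31

31


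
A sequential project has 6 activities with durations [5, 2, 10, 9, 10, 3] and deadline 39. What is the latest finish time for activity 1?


LF(activity 1) = deadline - sum of successor durations
Successors: activities 2 through 6 with durations [2, 10, 9, 10, 3]
Sum of successor durations = 34
LF = 39 - 34 = 5

5


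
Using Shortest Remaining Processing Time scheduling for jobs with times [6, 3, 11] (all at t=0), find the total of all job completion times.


Since all jobs arrive at t=0, SRPT equals SPT ordering.
SPT order: [3, 6, 11]
Completion times:
  Job 1: p=3, C=3
  Job 2: p=6, C=9
  Job 3: p=11, C=20
Total completion time = 3 + 9 + 20 = 32

32


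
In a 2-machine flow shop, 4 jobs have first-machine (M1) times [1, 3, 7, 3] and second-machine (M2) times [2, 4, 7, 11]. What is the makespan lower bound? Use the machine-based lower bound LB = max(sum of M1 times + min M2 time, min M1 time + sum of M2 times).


LB1 = sum(M1 times) + min(M2 times) = 14 + 2 = 16
LB2 = min(M1 times) + sum(M2 times) = 1 + 24 = 25
Lower bound = max(LB1, LB2) = max(16, 25) = 25

25


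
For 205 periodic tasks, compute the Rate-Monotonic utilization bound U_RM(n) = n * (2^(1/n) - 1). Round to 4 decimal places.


Compute 2^(1/205) = 1.0033869285
Subtract 1: 1.0033869285 - 1 = 0.0033869285
Multiply by n: 205 * 0.0033869285 = 0.6943203425
Round to 4 dp: 0.6943

0.6943


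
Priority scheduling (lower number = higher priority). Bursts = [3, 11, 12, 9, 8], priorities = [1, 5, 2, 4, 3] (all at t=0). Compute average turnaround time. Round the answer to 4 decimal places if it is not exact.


Sort by priority (ascending = highest first):
Order: [(1, 3), (2, 12), (3, 8), (4, 9), (5, 11)]
Completion times:
  Priority 1, burst=3, C=3
  Priority 2, burst=12, C=15
  Priority 3, burst=8, C=23
  Priority 4, burst=9, C=32
  Priority 5, burst=11, C=43
Average turnaround = 116/5 = 23.2

23.2


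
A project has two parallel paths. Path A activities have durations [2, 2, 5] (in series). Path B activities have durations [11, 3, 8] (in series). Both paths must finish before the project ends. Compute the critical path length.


Path A total = 2 + 2 + 5 = 9
Path B total = 11 + 3 + 8 = 22
Critical path = longest path = max(9, 22) = 22

22


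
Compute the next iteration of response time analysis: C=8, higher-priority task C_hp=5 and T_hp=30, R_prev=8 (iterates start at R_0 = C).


R_next = C + ceil(R_prev / T_hp) * C_hp
ceil(8 / 30) = ceil(0.2667) = 1
Interference = 1 * 5 = 5
R_next = 8 + 5 = 13

13


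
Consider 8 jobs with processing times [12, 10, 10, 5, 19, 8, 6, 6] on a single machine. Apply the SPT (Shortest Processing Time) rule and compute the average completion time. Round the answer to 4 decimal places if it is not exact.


Sort jobs by processing time (SPT order): [5, 6, 6, 8, 10, 10, 12, 19]
Compute completion times sequentially:
  Job 1: processing = 5, completes at 5
  Job 2: processing = 6, completes at 11
  Job 3: processing = 6, completes at 17
  Job 4: processing = 8, completes at 25
  Job 5: processing = 10, completes at 35
  Job 6: processing = 10, completes at 45
  Job 7: processing = 12, completes at 57
  Job 8: processing = 19, completes at 76
Sum of completion times = 271
Average completion time = 271/8 = 33.875

33.875


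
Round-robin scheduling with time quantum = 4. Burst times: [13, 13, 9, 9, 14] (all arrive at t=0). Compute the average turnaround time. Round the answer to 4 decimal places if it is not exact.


Time quantum = 4
Execution trace:
  J1 runs 4 units, time = 4
  J2 runs 4 units, time = 8
  J3 runs 4 units, time = 12
  J4 runs 4 units, time = 16
  J5 runs 4 units, time = 20
  J1 runs 4 units, time = 24
  J2 runs 4 units, time = 28
  J3 runs 4 units, time = 32
  J4 runs 4 units, time = 36
  J5 runs 4 units, time = 40
  J1 runs 4 units, time = 44
  J2 runs 4 units, time = 48
  J3 runs 1 units, time = 49
  J4 runs 1 units, time = 50
  J5 runs 4 units, time = 54
  J1 runs 1 units, time = 55
  J2 runs 1 units, time = 56
  J5 runs 2 units, time = 58
Finish times: [55, 56, 49, 50, 58]
Average turnaround = 268/5 = 53.6

53.6


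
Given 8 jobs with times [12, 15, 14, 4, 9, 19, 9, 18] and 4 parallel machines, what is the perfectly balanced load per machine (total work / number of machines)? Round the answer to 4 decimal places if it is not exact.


Total processing time = 12 + 15 + 14 + 4 + 9 + 19 + 9 + 18 = 100
Number of machines = 4
Ideal balanced load = 100 / 4 = 25.0

25.0


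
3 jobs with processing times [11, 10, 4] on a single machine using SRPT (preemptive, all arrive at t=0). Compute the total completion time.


Since all jobs arrive at t=0, SRPT equals SPT ordering.
SPT order: [4, 10, 11]
Completion times:
  Job 1: p=4, C=4
  Job 2: p=10, C=14
  Job 3: p=11, C=25
Total completion time = 4 + 14 + 25 = 43

43


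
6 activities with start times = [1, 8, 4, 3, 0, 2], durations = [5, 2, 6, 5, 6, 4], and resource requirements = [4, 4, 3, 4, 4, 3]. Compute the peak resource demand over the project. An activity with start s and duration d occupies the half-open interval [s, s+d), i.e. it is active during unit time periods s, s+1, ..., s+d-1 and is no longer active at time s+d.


Each activity i is active on [start_i, start_i + duration_i).
Compute total resource usage per time slot:
  t=0: active resources = [4], total = 4
  t=1: active resources = [4, 4], total = 8
  t=2: active resources = [4, 4, 3], total = 11
  t=3: active resources = [4, 4, 4, 3], total = 15
  t=4: active resources = [4, 3, 4, 4, 3], total = 18
  t=5: active resources = [4, 3, 4, 4, 3], total = 18
  t=6: active resources = [3, 4], total = 7
  t=7: active resources = [3, 4], total = 7
  t=8: active resources = [4, 3], total = 7
  t=9: active resources = [4, 3], total = 7
Peak resource demand = 18

18


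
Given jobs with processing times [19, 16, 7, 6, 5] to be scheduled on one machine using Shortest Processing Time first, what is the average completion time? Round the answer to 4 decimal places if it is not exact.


Sort jobs by processing time (SPT order): [5, 6, 7, 16, 19]
Compute completion times sequentially:
  Job 1: processing = 5, completes at 5
  Job 2: processing = 6, completes at 11
  Job 3: processing = 7, completes at 18
  Job 4: processing = 16, completes at 34
  Job 5: processing = 19, completes at 53
Sum of completion times = 121
Average completion time = 121/5 = 24.2

24.2


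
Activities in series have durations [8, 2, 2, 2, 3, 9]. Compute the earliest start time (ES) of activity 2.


Activity 2 starts after activities 1 through 1 complete.
Predecessor durations: [8]
ES = 8 = 8

8


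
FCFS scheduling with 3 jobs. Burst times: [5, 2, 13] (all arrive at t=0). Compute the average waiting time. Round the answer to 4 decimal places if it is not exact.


FCFS order (as given): [5, 2, 13]
Waiting times:
  Job 1: wait = 0
  Job 2: wait = 5
  Job 3: wait = 7
Sum of waiting times = 12
Average waiting time = 12/3 = 4.0

4.0


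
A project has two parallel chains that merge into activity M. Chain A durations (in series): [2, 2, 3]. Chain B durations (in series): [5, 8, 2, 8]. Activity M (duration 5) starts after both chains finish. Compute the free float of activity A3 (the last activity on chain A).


ES(A3) = sum of predecessors on chain A = 4
EF(A3) = ES + duration = 4 + 3 = 7
Successor of A3 is M. ES(M) = max(sum(A), sum(B)) = max(7, 23) = 23
Free float = ES(successor) - EF(current) = 23 - 7 = 16

16


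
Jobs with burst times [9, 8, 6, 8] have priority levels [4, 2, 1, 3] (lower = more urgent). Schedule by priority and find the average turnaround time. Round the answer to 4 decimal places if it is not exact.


Sort by priority (ascending = highest first):
Order: [(1, 6), (2, 8), (3, 8), (4, 9)]
Completion times:
  Priority 1, burst=6, C=6
  Priority 2, burst=8, C=14
  Priority 3, burst=8, C=22
  Priority 4, burst=9, C=31
Average turnaround = 73/4 = 18.25

18.25


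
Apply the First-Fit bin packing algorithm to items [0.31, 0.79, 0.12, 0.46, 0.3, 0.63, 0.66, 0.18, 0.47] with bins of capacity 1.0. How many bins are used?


Place items sequentially using First-Fit:
  Item 0.31 -> new Bin 1
  Item 0.79 -> new Bin 2
  Item 0.12 -> Bin 1 (now 0.43)
  Item 0.46 -> Bin 1 (now 0.89)
  Item 0.3 -> new Bin 3
  Item 0.63 -> Bin 3 (now 0.93)
  Item 0.66 -> new Bin 4
  Item 0.18 -> Bin 2 (now 0.97)
  Item 0.47 -> new Bin 5
Total bins used = 5

5


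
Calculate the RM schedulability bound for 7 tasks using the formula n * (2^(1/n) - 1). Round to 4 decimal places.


Compute 2^(1/7) = 1.1040895137
Subtract 1: 1.1040895137 - 1 = 0.1040895137
Multiply by n: 7 * 0.1040895137 = 0.7286265959
Round to 4 dp: 0.7286

0.7286


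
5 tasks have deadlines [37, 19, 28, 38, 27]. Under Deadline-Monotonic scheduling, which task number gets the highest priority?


Sort tasks by relative deadline (ascending):
  Task 2: deadline = 19
  Task 5: deadline = 27
  Task 3: deadline = 28
  Task 1: deadline = 37
  Task 4: deadline = 38
Priority order (highest first): [2, 5, 3, 1, 4]
Highest priority task = 2

2


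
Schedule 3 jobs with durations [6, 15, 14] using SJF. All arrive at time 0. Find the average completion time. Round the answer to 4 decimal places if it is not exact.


SJF order (ascending): [6, 14, 15]
Completion times:
  Job 1: burst=6, C=6
  Job 2: burst=14, C=20
  Job 3: burst=15, C=35
Average completion = 61/3 = 20.3333

20.3333


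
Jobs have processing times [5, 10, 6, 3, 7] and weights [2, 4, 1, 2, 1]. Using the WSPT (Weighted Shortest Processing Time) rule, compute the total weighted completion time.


Compute p/w ratios and sort ascending (WSPT): [(3, 2), (5, 2), (10, 4), (6, 1), (7, 1)]
Compute weighted completion times:
  Job (p=3,w=2): C=3, w*C=2*3=6
  Job (p=5,w=2): C=8, w*C=2*8=16
  Job (p=10,w=4): C=18, w*C=4*18=72
  Job (p=6,w=1): C=24, w*C=1*24=24
  Job (p=7,w=1): C=31, w*C=1*31=31
Total weighted completion time = 149

149


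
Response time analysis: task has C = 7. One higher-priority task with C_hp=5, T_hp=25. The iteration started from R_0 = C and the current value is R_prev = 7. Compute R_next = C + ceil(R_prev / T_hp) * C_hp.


R_next = C + ceil(R_prev / T_hp) * C_hp
ceil(7 / 25) = ceil(0.28) = 1
Interference = 1 * 5 = 5
R_next = 7 + 5 = 12

12


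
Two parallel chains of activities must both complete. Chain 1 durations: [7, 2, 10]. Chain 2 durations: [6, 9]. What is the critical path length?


Path A total = 7 + 2 + 10 = 19
Path B total = 6 + 9 = 15
Critical path = longest path = max(19, 15) = 19

19


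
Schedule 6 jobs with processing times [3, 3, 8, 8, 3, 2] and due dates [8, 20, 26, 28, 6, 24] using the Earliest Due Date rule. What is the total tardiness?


Sort by due date (EDD order): [(3, 6), (3, 8), (3, 20), (2, 24), (8, 26), (8, 28)]
Compute completion times and tardiness:
  Job 1: p=3, d=6, C=3, tardiness=max(0,3-6)=0
  Job 2: p=3, d=8, C=6, tardiness=max(0,6-8)=0
  Job 3: p=3, d=20, C=9, tardiness=max(0,9-20)=0
  Job 4: p=2, d=24, C=11, tardiness=max(0,11-24)=0
  Job 5: p=8, d=26, C=19, tardiness=max(0,19-26)=0
  Job 6: p=8, d=28, C=27, tardiness=max(0,27-28)=0
Total tardiness = 0

0


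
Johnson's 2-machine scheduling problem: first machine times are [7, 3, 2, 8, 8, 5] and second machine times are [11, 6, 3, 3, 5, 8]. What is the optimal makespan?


Apply Johnson's rule:
  Group 1 (a <= b): [(3, 2, 3), (2, 3, 6), (6, 5, 8), (1, 7, 11)]
  Group 2 (a > b): [(5, 8, 5), (4, 8, 3)]
Optimal job order: [3, 2, 6, 1, 5, 4]
Schedule:
  Job 3: M1 done at 2, M2 done at 5
  Job 2: M1 done at 5, M2 done at 11
  Job 6: M1 done at 10, M2 done at 19
  Job 1: M1 done at 17, M2 done at 30
  Job 5: M1 done at 25, M2 done at 35
  Job 4: M1 done at 33, M2 done at 38
Makespan = 38

38


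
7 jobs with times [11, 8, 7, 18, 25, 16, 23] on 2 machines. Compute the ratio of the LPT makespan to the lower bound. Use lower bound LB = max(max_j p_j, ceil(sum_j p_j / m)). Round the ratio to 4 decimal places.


LPT order: [25, 23, 18, 16, 11, 8, 7]
Machine loads after assignment: [52, 56]
LPT makespan = 56
Lower bound = max(max_job, ceil(total/2)) = max(25, 54) = 54
Ratio = 56 / 54 = 1.037

1.037


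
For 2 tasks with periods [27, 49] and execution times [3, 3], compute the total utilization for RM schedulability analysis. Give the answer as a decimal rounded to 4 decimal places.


Compute individual utilizations (exact fractions):
  Task 1: C/T = 3/27 = 1/9 (approx. 0.1111)
  Task 2: C/T = 3/49 (approx. 0.0612)
Total utilization U = 1/9 + 3/49 = 76/441
Rounded to 4 decimal places: U = 0.1723
RM (Liu & Layland) bound for 2 tasks = 0.828427; compare with U = 76/441 (approx. 0.172336)
U <= bound, so schedulable by RM sufficient condition.

0.1723


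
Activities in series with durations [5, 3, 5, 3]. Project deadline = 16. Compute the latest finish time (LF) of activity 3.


LF(activity 3) = deadline - sum of successor durations
Successors: activities 4 through 4 with durations [3]
Sum of successor durations = 3
LF = 16 - 3 = 13

13


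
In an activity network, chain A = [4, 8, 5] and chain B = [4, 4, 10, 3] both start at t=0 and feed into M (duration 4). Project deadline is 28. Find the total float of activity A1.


Forward pass: ES(A1) = sum of predecessors on chain A = 0
EF = ES + duration = 0 + 4 = 4
Backward pass: LF(M) = deadline = 28; LS(M) = 28 - 4 = 24
LF(A1) = LS(M) - sum(successors on chain A) = 24 - 13 = 11
LS = LF - duration = 11 - 4 = 7
Total float = LS - ES = 7 - 0 = 7

7


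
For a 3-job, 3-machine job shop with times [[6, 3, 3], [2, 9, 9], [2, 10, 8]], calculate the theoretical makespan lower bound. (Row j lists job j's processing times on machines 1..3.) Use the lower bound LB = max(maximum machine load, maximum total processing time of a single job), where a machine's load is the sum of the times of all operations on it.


Machine loads:
  Machine 1: 6 + 2 + 2 = 10
  Machine 2: 3 + 9 + 10 = 22
  Machine 3: 3 + 9 + 8 = 20
Max machine load = 22
Job totals:
  Job 1: 12
  Job 2: 20
  Job 3: 20
Max job total = 20
Lower bound = max(22, 20) = 22

22


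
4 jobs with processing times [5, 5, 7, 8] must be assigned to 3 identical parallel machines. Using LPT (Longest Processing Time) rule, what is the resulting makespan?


Sort jobs in decreasing order (LPT): [8, 7, 5, 5]
Assign each job to the least loaded machine:
  Machine 1: jobs [8], load = 8
  Machine 2: jobs [7], load = 7
  Machine 3: jobs [5, 5], load = 10
Makespan = max load = 10

10


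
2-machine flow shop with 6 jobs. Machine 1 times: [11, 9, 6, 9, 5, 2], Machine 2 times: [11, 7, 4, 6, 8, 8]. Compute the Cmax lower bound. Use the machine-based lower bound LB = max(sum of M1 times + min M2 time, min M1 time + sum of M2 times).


LB1 = sum(M1 times) + min(M2 times) = 42 + 4 = 46
LB2 = min(M1 times) + sum(M2 times) = 2 + 44 = 46
Lower bound = max(LB1, LB2) = max(46, 46) = 46

46


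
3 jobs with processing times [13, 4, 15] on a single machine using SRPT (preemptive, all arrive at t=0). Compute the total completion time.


Since all jobs arrive at t=0, SRPT equals SPT ordering.
SPT order: [4, 13, 15]
Completion times:
  Job 1: p=4, C=4
  Job 2: p=13, C=17
  Job 3: p=15, C=32
Total completion time = 4 + 17 + 32 = 53

53


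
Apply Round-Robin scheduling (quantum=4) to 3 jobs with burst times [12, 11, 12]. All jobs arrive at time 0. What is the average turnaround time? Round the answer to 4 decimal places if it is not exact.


Time quantum = 4
Execution trace:
  J1 runs 4 units, time = 4
  J2 runs 4 units, time = 8
  J3 runs 4 units, time = 12
  J1 runs 4 units, time = 16
  J2 runs 4 units, time = 20
  J3 runs 4 units, time = 24
  J1 runs 4 units, time = 28
  J2 runs 3 units, time = 31
  J3 runs 4 units, time = 35
Finish times: [28, 31, 35]
Average turnaround = 94/3 = 31.3333

31.3333


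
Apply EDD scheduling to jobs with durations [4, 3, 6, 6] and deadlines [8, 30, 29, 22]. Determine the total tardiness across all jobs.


Sort by due date (EDD order): [(4, 8), (6, 22), (6, 29), (3, 30)]
Compute completion times and tardiness:
  Job 1: p=4, d=8, C=4, tardiness=max(0,4-8)=0
  Job 2: p=6, d=22, C=10, tardiness=max(0,10-22)=0
  Job 3: p=6, d=29, C=16, tardiness=max(0,16-29)=0
  Job 4: p=3, d=30, C=19, tardiness=max(0,19-30)=0
Total tardiness = 0

0


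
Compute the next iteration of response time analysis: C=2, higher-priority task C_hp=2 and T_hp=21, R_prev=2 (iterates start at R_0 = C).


R_next = C + ceil(R_prev / T_hp) * C_hp
ceil(2 / 21) = ceil(0.0952) = 1
Interference = 1 * 2 = 2
R_next = 2 + 2 = 4

4


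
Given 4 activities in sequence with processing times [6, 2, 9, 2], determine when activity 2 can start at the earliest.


Activity 2 starts after activities 1 through 1 complete.
Predecessor durations: [6]
ES = 6 = 6

6


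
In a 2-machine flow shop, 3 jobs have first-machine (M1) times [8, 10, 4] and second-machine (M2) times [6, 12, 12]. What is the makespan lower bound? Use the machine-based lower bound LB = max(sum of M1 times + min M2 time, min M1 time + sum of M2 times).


LB1 = sum(M1 times) + min(M2 times) = 22 + 6 = 28
LB2 = min(M1 times) + sum(M2 times) = 4 + 30 = 34
Lower bound = max(LB1, LB2) = max(28, 34) = 34

34


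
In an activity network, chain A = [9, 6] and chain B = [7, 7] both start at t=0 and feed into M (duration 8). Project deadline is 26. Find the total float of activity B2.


Forward pass: ES(B2) = sum of predecessors on chain B = 7
EF = ES + duration = 7 + 7 = 14
Backward pass: LF(M) = deadline = 26; LS(M) = 26 - 8 = 18
LF(B2) = LS(M) - sum(successors on chain B) = 18 - 0 = 18
LS = LF - duration = 18 - 7 = 11
Total float = LS - ES = 11 - 7 = 4

4


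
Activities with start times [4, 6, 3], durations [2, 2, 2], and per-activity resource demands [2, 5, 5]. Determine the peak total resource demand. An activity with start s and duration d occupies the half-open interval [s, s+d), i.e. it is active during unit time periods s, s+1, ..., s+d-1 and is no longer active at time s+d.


Each activity i is active on [start_i, start_i + duration_i).
Compute total resource usage per time slot:
  t=0: active resources = [], total = 0
  t=1: active resources = [], total = 0
  t=2: active resources = [], total = 0
  t=3: active resources = [5], total = 5
  t=4: active resources = [2, 5], total = 7
  t=5: active resources = [2], total = 2
  t=6: active resources = [5], total = 5
  t=7: active resources = [5], total = 5
Peak resource demand = 7

7


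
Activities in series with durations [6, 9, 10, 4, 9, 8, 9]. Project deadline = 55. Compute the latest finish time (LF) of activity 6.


LF(activity 6) = deadline - sum of successor durations
Successors: activities 7 through 7 with durations [9]
Sum of successor durations = 9
LF = 55 - 9 = 46

46


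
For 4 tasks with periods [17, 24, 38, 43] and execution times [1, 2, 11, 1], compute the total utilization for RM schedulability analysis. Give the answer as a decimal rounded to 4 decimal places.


Compute individual utilizations (exact fractions):
  Task 1: C/T = 1/17 (approx. 0.0588)
  Task 2: C/T = 2/24 = 1/12 (approx. 0.0833)
  Task 3: C/T = 11/38 (approx. 0.2895)
  Task 4: C/T = 1/43 (approx. 0.0233)
Total utilization U = 1/17 + 1/12 + 11/38 + 1/43 = 75815/166668
Rounded to 4 decimal places: U = 0.4549
RM (Liu & Layland) bound for 4 tasks = 0.756828; compare with U = 75815/166668 (approx. 0.454886)
U <= bound, so schedulable by RM sufficient condition.

0.4549


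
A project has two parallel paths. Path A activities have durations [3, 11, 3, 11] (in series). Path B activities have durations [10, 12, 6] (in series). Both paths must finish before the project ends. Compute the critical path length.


Path A total = 3 + 11 + 3 + 11 = 28
Path B total = 10 + 12 + 6 = 28
Critical path = longest path = max(28, 28) = 28

28


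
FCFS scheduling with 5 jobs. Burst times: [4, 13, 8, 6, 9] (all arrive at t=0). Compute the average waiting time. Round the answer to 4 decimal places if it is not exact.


FCFS order (as given): [4, 13, 8, 6, 9]
Waiting times:
  Job 1: wait = 0
  Job 2: wait = 4
  Job 3: wait = 17
  Job 4: wait = 25
  Job 5: wait = 31
Sum of waiting times = 77
Average waiting time = 77/5 = 15.4

15.4


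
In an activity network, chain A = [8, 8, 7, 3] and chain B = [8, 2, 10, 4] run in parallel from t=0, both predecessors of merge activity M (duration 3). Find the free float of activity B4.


ES(B4) = sum of predecessors on chain B = 20
EF(B4) = ES + duration = 20 + 4 = 24
Successor of B4 is M. ES(M) = max(sum(A), sum(B)) = max(26, 24) = 26
Free float = ES(successor) - EF(current) = 26 - 24 = 2

2


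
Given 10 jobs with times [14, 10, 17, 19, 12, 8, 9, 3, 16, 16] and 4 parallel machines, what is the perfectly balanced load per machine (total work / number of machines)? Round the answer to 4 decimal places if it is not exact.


Total processing time = 14 + 10 + 17 + 19 + 12 + 8 + 9 + 3 + 16 + 16 = 124
Number of machines = 4
Ideal balanced load = 124 / 4 = 31.0

31.0


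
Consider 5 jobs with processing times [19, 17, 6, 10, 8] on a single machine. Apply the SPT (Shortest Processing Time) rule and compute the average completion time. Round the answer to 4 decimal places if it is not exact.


Sort jobs by processing time (SPT order): [6, 8, 10, 17, 19]
Compute completion times sequentially:
  Job 1: processing = 6, completes at 6
  Job 2: processing = 8, completes at 14
  Job 3: processing = 10, completes at 24
  Job 4: processing = 17, completes at 41
  Job 5: processing = 19, completes at 60
Sum of completion times = 145
Average completion time = 145/5 = 29.0

29.0


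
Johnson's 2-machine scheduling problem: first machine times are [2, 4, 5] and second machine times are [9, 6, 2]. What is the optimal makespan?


Apply Johnson's rule:
  Group 1 (a <= b): [(1, 2, 9), (2, 4, 6)]
  Group 2 (a > b): [(3, 5, 2)]
Optimal job order: [1, 2, 3]
Schedule:
  Job 1: M1 done at 2, M2 done at 11
  Job 2: M1 done at 6, M2 done at 17
  Job 3: M1 done at 11, M2 done at 19
Makespan = 19

19


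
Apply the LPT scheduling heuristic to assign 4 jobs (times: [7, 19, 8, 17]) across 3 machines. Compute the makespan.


Sort jobs in decreasing order (LPT): [19, 17, 8, 7]
Assign each job to the least loaded machine:
  Machine 1: jobs [19], load = 19
  Machine 2: jobs [17], load = 17
  Machine 3: jobs [8, 7], load = 15
Makespan = max load = 19

19


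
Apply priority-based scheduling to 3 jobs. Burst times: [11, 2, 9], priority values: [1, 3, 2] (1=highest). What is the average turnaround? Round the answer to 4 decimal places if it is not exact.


Sort by priority (ascending = highest first):
Order: [(1, 11), (2, 9), (3, 2)]
Completion times:
  Priority 1, burst=11, C=11
  Priority 2, burst=9, C=20
  Priority 3, burst=2, C=22
Average turnaround = 53/3 = 17.6667

17.6667


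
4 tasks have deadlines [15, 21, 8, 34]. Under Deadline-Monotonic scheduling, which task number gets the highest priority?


Sort tasks by relative deadline (ascending):
  Task 3: deadline = 8
  Task 1: deadline = 15
  Task 2: deadline = 21
  Task 4: deadline = 34
Priority order (highest first): [3, 1, 2, 4]
Highest priority task = 3

3


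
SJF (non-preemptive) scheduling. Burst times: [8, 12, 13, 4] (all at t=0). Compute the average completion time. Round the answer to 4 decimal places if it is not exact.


SJF order (ascending): [4, 8, 12, 13]
Completion times:
  Job 1: burst=4, C=4
  Job 2: burst=8, C=12
  Job 3: burst=12, C=24
  Job 4: burst=13, C=37
Average completion = 77/4 = 19.25

19.25


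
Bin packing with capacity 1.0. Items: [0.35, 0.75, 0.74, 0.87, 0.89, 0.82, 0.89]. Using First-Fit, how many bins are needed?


Place items sequentially using First-Fit:
  Item 0.35 -> new Bin 1
  Item 0.75 -> new Bin 2
  Item 0.74 -> new Bin 3
  Item 0.87 -> new Bin 4
  Item 0.89 -> new Bin 5
  Item 0.82 -> new Bin 6
  Item 0.89 -> new Bin 7
Total bins used = 7

7


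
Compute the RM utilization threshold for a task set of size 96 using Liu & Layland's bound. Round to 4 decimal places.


Compute 2^(1/96) = 1.0072464122
Subtract 1: 1.0072464122 - 1 = 0.0072464122
Multiply by n: 96 * 0.0072464122 = 0.6956555712
Round to 4 dp: 0.6957

0.6957


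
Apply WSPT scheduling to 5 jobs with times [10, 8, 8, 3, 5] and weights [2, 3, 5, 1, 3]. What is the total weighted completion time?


Compute p/w ratios and sort ascending (WSPT): [(8, 5), (5, 3), (8, 3), (3, 1), (10, 2)]
Compute weighted completion times:
  Job (p=8,w=5): C=8, w*C=5*8=40
  Job (p=5,w=3): C=13, w*C=3*13=39
  Job (p=8,w=3): C=21, w*C=3*21=63
  Job (p=3,w=1): C=24, w*C=1*24=24
  Job (p=10,w=2): C=34, w*C=2*34=68
Total weighted completion time = 234

234


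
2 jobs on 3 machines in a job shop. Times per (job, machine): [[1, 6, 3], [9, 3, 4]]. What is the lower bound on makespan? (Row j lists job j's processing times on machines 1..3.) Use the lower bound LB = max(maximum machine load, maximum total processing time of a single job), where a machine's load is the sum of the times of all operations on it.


Machine loads:
  Machine 1: 1 + 9 = 10
  Machine 2: 6 + 3 = 9
  Machine 3: 3 + 4 = 7
Max machine load = 10
Job totals:
  Job 1: 10
  Job 2: 16
Max job total = 16
Lower bound = max(10, 16) = 16

16


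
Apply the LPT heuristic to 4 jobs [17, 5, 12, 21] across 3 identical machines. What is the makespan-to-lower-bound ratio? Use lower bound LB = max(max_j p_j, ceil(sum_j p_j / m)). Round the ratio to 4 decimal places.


LPT order: [21, 17, 12, 5]
Machine loads after assignment: [21, 17, 17]
LPT makespan = 21
Lower bound = max(max_job, ceil(total/3)) = max(21, 19) = 21
Ratio = 21 / 21 = 1.0

1.0


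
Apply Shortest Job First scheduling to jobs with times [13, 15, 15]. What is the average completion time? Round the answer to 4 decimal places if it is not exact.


SJF order (ascending): [13, 15, 15]
Completion times:
  Job 1: burst=13, C=13
  Job 2: burst=15, C=28
  Job 3: burst=15, C=43
Average completion = 84/3 = 28.0

28.0


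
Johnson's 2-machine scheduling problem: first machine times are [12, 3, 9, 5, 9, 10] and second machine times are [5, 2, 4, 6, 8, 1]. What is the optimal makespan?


Apply Johnson's rule:
  Group 1 (a <= b): [(4, 5, 6)]
  Group 2 (a > b): [(5, 9, 8), (1, 12, 5), (3, 9, 4), (2, 3, 2), (6, 10, 1)]
Optimal job order: [4, 5, 1, 3, 2, 6]
Schedule:
  Job 4: M1 done at 5, M2 done at 11
  Job 5: M1 done at 14, M2 done at 22
  Job 1: M1 done at 26, M2 done at 31
  Job 3: M1 done at 35, M2 done at 39
  Job 2: M1 done at 38, M2 done at 41
  Job 6: M1 done at 48, M2 done at 49
Makespan = 49

49


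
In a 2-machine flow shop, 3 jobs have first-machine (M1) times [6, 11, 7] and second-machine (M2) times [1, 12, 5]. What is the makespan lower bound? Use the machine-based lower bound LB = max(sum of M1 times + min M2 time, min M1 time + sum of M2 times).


LB1 = sum(M1 times) + min(M2 times) = 24 + 1 = 25
LB2 = min(M1 times) + sum(M2 times) = 6 + 18 = 24
Lower bound = max(LB1, LB2) = max(25, 24) = 25

25
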